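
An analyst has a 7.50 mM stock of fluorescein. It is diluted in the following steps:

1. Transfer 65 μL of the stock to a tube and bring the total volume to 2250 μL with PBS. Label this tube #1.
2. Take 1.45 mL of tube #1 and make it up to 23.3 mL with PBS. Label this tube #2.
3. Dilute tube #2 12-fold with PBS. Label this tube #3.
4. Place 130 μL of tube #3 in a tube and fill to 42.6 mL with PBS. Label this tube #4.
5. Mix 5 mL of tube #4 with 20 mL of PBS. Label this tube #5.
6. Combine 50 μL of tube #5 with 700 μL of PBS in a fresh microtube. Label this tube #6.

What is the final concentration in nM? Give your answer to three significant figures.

0.0457 nM

Step 1: 65 μL brought to 2250 μL → factor 2250/65 = 34.615
Step 2: 1.45 mL brought to 23.3 mL → factor 23.3/1.45 = 16.069
Step 3: 12-fold → factor 12
Step 4: 130 μL brought to 42.6 mL → factor 42600/130 = 327.69
Step 5: 5 mL + 20 mL = 25 mL total → factor 25/5 = 5
Step 6: 50 μL + 700 μL = 750 μL total → factor 750/50 = 15
Overall dilution factor = 34.615 × 16.069 × 12 × 327.69 × 5 × 15 = 1.6405 × 10^8
Final = 7.50 mM / 1.6405 × 10^8 = 4.572 × 10^-8 mM = 0.0457 nM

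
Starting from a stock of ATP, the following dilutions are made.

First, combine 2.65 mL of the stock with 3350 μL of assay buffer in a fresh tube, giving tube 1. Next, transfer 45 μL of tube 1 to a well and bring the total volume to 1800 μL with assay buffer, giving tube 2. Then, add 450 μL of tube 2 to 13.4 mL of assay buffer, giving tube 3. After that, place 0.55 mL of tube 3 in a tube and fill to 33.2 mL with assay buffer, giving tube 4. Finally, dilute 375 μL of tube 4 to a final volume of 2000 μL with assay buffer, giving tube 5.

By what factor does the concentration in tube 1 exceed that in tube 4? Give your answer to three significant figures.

Step 1: 2.65 mL + 3350 μL = 6 mL total → factor 6/2.65 = 2.2642
Step 2: 45 μL brought to 1800 μL → factor 1800/45 = 40
Step 3: 450 μL + 13.4 mL = 13850 μL total → factor 13850/450 = 30.778
Step 4: 0.55 mL brought to 33.2 mL → factor 33.2/0.55 = 60.364
Dilution factor to tube 1 = 2.2642; to tube 4 = 1.6826 × 10^5
[tube 1]/[tube 4] = (factor to tube 4)/(factor to tube 1) = 1.6826 × 10^5/2.2642 = 7.43 × 10^4

7.43 × 10^4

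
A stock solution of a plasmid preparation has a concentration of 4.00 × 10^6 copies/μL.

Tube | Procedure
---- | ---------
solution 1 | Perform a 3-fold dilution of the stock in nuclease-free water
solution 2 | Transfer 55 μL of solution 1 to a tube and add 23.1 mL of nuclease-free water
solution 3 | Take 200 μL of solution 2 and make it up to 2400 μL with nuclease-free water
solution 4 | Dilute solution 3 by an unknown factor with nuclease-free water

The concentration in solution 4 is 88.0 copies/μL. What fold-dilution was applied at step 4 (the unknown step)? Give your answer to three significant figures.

3.00-fold

Step 1: 3-fold → factor 3
Step 2: 55 μL + 23.1 mL = 23155 μL total → factor 23155/55 = 421
Step 3: 200 μL brought to 2400 μL → factor 2400/200 = 12
Step 4: unknown factor x
Product of known-step factors = 15156
Overall factor = 4.00 × 10^6 copies/μL / (88.0 copies/μL) = 45455
x = 45455 / 15156 = 3.00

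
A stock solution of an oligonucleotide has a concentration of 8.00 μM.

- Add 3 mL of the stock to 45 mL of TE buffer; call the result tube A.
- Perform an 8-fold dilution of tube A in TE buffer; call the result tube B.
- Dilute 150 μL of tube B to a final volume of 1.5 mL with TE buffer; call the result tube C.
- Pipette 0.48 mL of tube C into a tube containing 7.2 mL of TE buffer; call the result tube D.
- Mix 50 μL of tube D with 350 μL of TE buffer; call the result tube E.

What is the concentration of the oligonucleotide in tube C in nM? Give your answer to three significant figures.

6.25 nM

Step 1: 3 mL + 45 mL = 48 mL total → factor 48/3 = 16
Step 2: 8-fold → factor 8
Step 3: 150 μL brought to 1.5 mL → factor 1500/150 = 10
Dilution factor through tube C = 16 × 8 × 10 = 1280
[tube C] = 8.00 μM / 1280 = 0.006250 μM = 6.25 nM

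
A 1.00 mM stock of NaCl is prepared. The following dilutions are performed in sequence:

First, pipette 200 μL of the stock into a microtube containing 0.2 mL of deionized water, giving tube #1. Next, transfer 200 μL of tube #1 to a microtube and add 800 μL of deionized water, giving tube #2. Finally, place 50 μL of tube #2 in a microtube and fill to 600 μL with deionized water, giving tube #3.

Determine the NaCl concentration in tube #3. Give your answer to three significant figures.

Step 1: 200 μL + 0.2 mL = 400 μL total → factor 400/200 = 2
Step 2: 200 μL + 800 μL = 1000 μL total → factor 1000/200 = 5
Step 3: 50 μL brought to 600 μL → factor 600/50 = 12
Overall dilution factor = 2 × 5 × 12 = 120
Final = 1.00 mM / 120 = 0.00833 mM

0.00833 mM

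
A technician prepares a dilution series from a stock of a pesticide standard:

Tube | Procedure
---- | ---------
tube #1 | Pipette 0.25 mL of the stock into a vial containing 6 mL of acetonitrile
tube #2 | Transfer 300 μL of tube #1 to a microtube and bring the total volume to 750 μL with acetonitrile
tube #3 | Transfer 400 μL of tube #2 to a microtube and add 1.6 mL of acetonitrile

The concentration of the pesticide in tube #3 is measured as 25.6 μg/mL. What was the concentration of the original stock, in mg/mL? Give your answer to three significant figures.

Step 1: 0.25 mL + 6 mL = 6.25 mL total → factor 6.25/0.25 = 25
Step 2: 300 μL brought to 750 μL → factor 750/300 = 2.5
Step 3: 400 μL + 1.6 mL = 2000 μL total → factor 2000/400 = 5
Overall dilution factor = 25 × 2.5 × 5 = 312.5
Stock = 25.6 μg/mL × 312.5 = 8000 μg/mL = 8.00 mg/mL

8.00 mg/mL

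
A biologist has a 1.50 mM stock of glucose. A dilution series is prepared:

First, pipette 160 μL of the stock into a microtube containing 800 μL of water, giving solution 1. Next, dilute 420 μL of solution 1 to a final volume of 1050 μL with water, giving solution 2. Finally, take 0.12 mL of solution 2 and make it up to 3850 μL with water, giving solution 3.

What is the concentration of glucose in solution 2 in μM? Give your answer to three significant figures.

Step 1: 160 μL + 800 μL = 960 μL total → factor 960/160 = 6
Step 2: 420 μL brought to 1050 μL → factor 1050/420 = 2.5
Dilution factor through solution 2 = 6 × 2.5 = 15
[solution 2] = 1.50 mM / 15 = 0.1000 mM = 100 μM

100 μM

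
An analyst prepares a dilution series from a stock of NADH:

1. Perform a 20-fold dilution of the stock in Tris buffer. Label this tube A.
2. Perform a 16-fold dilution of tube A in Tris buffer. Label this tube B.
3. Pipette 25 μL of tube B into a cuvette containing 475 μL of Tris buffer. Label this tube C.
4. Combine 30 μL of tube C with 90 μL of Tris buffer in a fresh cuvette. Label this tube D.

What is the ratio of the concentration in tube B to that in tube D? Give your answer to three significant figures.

Step 1: 20-fold → factor 20
Step 2: 16-fold → factor 16
Step 3: 25 μL + 475 μL = 500 μL total → factor 500/25 = 20
Step 4: 30 μL + 90 μL = 120 μL total → factor 120/30 = 4
Dilution factor to tube B = 320; to tube D = 25600
[tube B]/[tube D] = (factor to tube D)/(factor to tube B) = 25600/320 = 80.0

80.0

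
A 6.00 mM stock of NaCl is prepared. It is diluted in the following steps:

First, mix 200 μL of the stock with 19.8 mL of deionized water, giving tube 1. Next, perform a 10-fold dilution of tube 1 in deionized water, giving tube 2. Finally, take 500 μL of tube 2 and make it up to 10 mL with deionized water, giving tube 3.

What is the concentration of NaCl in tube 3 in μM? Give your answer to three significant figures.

0.300 μM

Step 1: 200 μL + 19.8 mL = 20000 μL total → factor 20000/200 = 100
Step 2: 10-fold → factor 10
Step 3: 500 μL brought to 10 mL → factor 10000/500 = 20
Overall dilution factor = 100 × 10 × 20 = 20000
Final = 6.00 mM / 20000 = 0.0003000 mM = 0.300 μM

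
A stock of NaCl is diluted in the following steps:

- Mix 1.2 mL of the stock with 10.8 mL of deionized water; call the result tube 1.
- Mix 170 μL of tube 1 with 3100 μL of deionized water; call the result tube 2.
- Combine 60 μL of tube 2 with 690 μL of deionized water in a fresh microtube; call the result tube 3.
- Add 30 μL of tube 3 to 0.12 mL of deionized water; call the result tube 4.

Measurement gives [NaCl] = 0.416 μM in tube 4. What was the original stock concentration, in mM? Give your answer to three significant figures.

5.00 mM

Step 1: 1.2 mL + 10.8 mL = 12 mL total → factor 12/1.2 = 10
Step 2: 170 μL + 3100 μL = 3270 μL total → factor 3270/170 = 19.235
Step 3: 60 μL + 690 μL = 750 μL total → factor 750/60 = 12.5
Step 4: 30 μL + 0.12 mL = 150 μL total → factor 150/30 = 5
Overall dilution factor = 10 × 19.235 × 12.5 × 5 = 12022
Stock = 0.416 μM × 12022 = 5001 μM = 5.00 mM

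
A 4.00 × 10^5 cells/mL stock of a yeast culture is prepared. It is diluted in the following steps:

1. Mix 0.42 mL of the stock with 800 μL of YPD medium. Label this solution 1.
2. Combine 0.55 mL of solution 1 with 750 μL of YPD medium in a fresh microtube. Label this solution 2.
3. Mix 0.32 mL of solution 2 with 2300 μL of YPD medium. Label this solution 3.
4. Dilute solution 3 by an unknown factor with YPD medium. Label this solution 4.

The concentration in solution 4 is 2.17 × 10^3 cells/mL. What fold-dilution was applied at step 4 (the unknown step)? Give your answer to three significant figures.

3.28-fold

Step 1: 0.42 mL + 800 μL = 1.22 mL total → factor 1.22/0.42 = 2.9048
Step 2: 0.55 mL + 750 μL = 1.3 mL total → factor 1.3/0.55 = 2.3636
Step 3: 0.32 mL + 2300 μL = 2.62 mL total → factor 2.62/0.32 = 8.1875
Step 4: unknown factor x
Product of known-step factors = 56.214
Overall factor = 4.00 × 10^5 cells/mL / (2.17 × 10^3 cells/mL) = 184.33
x = 184.33 / 56.214 = 3.28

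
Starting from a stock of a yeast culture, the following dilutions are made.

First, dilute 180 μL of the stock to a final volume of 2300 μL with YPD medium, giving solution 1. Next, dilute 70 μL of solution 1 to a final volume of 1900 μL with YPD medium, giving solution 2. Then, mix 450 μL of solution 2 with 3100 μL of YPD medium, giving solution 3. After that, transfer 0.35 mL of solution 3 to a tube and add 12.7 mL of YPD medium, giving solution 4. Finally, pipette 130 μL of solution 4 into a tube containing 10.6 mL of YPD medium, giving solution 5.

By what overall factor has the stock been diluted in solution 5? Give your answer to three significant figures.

8.42 × 10^6

Step 1: 180 μL brought to 2300 μL → factor 2300/180 = 12.778
Step 2: 70 μL brought to 1900 μL → factor 1900/70 = 27.143
Step 3: 450 μL + 3100 μL = 3550 μL total → factor 3550/450 = 7.8889
Step 4: 0.35 mL + 12.7 mL = 13.05 mL total → factor 13.05/0.35 = 37.286
Step 5: 130 μL + 10.6 mL = 10730 μL total → factor 10730/130 = 82.538
Overall dilution factor = 12.778 × 27.143 × 7.8889 × 37.286 × 82.538 = 8.4203 × 10^6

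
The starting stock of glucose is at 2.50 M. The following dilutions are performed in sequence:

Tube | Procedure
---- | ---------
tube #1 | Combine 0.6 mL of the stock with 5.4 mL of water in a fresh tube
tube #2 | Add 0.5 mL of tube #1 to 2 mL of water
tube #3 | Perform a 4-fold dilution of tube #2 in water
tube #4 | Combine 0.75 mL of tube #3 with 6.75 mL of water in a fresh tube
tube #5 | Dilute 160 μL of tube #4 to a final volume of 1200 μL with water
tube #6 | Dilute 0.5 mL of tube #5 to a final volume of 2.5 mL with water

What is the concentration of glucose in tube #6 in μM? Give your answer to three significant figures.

Step 1: 0.6 mL + 5.4 mL = 6 mL total → factor 6/0.6 = 10
Step 2: 0.5 mL + 2 mL = 2.5 mL total → factor 2.5/0.5 = 5
Step 3: 4-fold → factor 4
Step 4: 0.75 mL + 6.75 mL = 7.5 mL total → factor 7.5/0.75 = 10
Step 5: 160 μL brought to 1200 μL → factor 1200/160 = 7.5
Step 6: 0.5 mL brought to 2.5 mL → factor 2.5/0.5 = 5
Overall dilution factor = 10 × 5 × 4 × 10 × 7.5 × 5 = 75000
Final = 2.50 M / 75000 = 3.333 × 10^-5 M = 33.3 μM

33.3 μM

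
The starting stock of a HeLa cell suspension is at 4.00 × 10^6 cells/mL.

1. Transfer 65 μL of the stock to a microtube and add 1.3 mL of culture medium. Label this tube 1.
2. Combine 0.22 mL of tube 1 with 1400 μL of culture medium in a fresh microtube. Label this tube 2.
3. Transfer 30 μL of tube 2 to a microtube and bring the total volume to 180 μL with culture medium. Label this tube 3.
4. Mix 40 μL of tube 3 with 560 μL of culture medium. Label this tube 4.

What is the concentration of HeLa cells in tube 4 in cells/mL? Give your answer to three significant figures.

287 cells/mL

Step 1: 65 μL + 1.3 mL = 1365 μL total → factor 1365/65 = 21
Step 2: 0.22 mL + 1400 μL = 1.62 mL total → factor 1.62/0.22 = 7.3636
Step 3: 30 μL brought to 180 μL → factor 180/30 = 6
Step 4: 40 μL + 560 μL = 600 μL total → factor 600/40 = 15
Overall dilution factor = 21 × 7.3636 × 6 × 15 = 13917
Final = 4.00 × 10^6 cells/mL / 13917 = 287 cells/mL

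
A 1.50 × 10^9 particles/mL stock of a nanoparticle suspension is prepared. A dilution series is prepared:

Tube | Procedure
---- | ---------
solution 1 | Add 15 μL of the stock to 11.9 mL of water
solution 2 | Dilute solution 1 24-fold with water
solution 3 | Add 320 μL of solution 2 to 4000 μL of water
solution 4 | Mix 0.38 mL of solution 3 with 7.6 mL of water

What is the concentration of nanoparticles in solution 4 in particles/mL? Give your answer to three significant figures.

Step 1: 15 μL + 11.9 mL = 11915 μL total → factor 11915/15 = 794.33
Step 2: 24-fold → factor 24
Step 3: 320 μL + 4000 μL = 4320 μL total → factor 4320/320 = 13.5
Step 4: 0.38 mL + 7.6 mL = 7.98 mL total → factor 7.98/0.38 = 21
Overall dilution factor = 794.33 × 24 × 13.5 × 21 = 5.4046 × 10^6
Final = 1.50 × 10^9 particles/mL / 5.4046 × 10^6 = 278 particles/mL

278 particles/mL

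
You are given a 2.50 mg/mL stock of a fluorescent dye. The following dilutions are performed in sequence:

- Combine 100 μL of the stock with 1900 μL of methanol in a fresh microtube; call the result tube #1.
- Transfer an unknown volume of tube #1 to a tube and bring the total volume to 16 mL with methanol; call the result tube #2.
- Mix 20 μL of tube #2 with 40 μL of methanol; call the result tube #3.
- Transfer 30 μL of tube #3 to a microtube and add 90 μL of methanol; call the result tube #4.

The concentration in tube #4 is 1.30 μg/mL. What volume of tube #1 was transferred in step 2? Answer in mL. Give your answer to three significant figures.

2.00 mL

Step 1: 100 μL + 1900 μL = 2000 μL total → factor 2000/100 = 20
Step 2: v brought to 16 mL → factor = 16 mL/v
Step 3: 20 μL + 40 μL = 60 μL total → factor 60/20 = 3
Step 4: 30 μL + 90 μL = 120 μL total → factor 120/30 = 4
Product of known-step factors = 240
Overall factor = 2.50 mg/mL / (1.30 μg/mL) = 1923.1
Step-2 factor = 1923.1 / 240 = 8.0128
v = 16 mL / 8.0128 = 2.00 mL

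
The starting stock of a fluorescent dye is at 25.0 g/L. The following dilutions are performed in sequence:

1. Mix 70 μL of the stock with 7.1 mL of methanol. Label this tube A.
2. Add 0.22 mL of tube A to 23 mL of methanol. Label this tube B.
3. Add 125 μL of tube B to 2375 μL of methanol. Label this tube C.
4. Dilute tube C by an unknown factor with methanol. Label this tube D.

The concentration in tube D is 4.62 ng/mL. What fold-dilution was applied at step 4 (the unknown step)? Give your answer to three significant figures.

25.0-fold

Step 1: 70 μL + 7.1 mL = 7170 μL total → factor 7170/70 = 102.43
Step 2: 0.22 mL + 23 mL = 23.22 mL total → factor 23.22/0.22 = 105.55
Step 3: 125 μL + 2375 μL = 2500 μL total → factor 2500/125 = 20
Step 4: unknown factor x
Product of known-step factors = 2.1622 × 10^5
Overall factor = 25.0 g/L / (4.62 ng/mL) = 5.4113 × 10^6
x = 5.4113 × 10^6 / 2.1622 × 10^5 = 25.0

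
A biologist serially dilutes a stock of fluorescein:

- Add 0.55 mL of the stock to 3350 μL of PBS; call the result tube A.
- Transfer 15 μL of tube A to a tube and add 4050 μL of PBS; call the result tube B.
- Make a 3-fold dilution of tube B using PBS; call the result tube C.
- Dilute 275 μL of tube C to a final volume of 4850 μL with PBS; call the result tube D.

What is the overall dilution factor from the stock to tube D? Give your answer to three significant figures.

1.02 × 10^5

Step 1: 0.55 mL + 3350 μL = 3.9 mL total → factor 3.9/0.55 = 7.0909
Step 2: 15 μL + 4050 μL = 4065 μL total → factor 4065/15 = 271
Step 3: 3-fold → factor 3
Step 4: 275 μL brought to 4850 μL → factor 4850/275 = 17.636
Overall dilution factor = 7.0909 × 271 × 3 × 17.636 = 1.0167 × 10^5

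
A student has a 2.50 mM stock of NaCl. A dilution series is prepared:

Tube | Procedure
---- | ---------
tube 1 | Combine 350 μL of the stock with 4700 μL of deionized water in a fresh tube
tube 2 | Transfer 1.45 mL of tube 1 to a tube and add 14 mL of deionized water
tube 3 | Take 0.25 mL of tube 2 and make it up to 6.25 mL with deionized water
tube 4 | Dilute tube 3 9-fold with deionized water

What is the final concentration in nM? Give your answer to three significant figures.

72.3 nM

Step 1: 350 μL + 4700 μL = 5050 μL total → factor 5050/350 = 14.429
Step 2: 1.45 mL + 14 mL = 15.45 mL total → factor 15.45/1.45 = 10.655
Step 3: 0.25 mL brought to 6.25 mL → factor 6.25/0.25 = 25
Step 4: 9-fold → factor 9
Overall dilution factor = 14.429 × 10.655 × 25 × 9 = 34591
Final = 2.50 mM / 34591 = 7.227 × 10^-5 mM = 72.3 nM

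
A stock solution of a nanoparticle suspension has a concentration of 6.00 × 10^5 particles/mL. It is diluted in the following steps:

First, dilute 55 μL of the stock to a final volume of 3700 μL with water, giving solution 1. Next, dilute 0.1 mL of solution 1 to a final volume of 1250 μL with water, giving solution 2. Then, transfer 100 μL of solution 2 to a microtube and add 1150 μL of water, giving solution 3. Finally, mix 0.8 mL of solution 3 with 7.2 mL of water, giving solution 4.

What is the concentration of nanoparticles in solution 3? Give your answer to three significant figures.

Step 1: 55 μL brought to 3700 μL → factor 3700/55 = 67.273
Step 2: 0.1 mL brought to 1250 μL → factor 1.25/0.1 = 12.5
Step 3: 100 μL + 1150 μL = 1250 μL total → factor 1250/100 = 12.5
Dilution factor through solution 3 = 67.273 × 12.5 × 12.5 = 10511
[solution 3] = 6.00 × 10^5 particles/mL / 10511 = 57.1 particles/mL

57.1 particles/mL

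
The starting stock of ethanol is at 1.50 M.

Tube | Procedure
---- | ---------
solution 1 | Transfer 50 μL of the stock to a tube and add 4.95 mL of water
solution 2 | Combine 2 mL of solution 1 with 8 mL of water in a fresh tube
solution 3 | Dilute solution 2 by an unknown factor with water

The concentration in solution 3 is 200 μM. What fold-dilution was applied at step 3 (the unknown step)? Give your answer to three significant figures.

15.0-fold

Step 1: 50 μL + 4.95 mL = 5000 μL total → factor 5000/50 = 100
Step 2: 2 mL + 8 mL = 10 mL total → factor 10/2 = 5
Step 3: unknown factor x
Product of known-step factors = 500
Overall factor = 1.50 M / (200 μM) = 7500
x = 7500 / 500 = 15.0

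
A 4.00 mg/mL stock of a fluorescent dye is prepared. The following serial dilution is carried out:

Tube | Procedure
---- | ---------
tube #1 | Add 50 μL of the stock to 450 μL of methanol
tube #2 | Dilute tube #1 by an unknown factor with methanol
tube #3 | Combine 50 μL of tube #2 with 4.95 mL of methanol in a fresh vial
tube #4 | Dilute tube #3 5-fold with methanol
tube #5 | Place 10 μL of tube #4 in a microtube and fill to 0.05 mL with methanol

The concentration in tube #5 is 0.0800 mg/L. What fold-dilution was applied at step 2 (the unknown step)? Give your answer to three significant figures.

2.00-fold

Step 1: 50 μL + 450 μL = 500 μL total → factor 500/50 = 10
Step 2: unknown factor x
Step 3: 50 μL + 4.95 mL = 5000 μL total → factor 5000/50 = 100
Step 4: 5-fold → factor 5
Step 5: 10 μL brought to 0.05 mL → factor 50/10 = 5
Product of known-step factors = 25000
Overall factor = 4.00 mg/mL / (0.0800 mg/L) = 50000
x = 50000 / 25000 = 2.00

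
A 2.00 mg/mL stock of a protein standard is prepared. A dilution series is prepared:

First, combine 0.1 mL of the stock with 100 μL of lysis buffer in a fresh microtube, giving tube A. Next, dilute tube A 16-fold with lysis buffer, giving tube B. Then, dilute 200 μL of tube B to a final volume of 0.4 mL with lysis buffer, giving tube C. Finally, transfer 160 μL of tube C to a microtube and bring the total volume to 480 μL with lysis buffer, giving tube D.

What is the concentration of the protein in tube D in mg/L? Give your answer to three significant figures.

10.4 mg/L

Step 1: 0.1 mL + 100 μL = 0.2 mL total → factor 0.2/0.1 = 2
Step 2: 16-fold → factor 16
Step 3: 200 μL brought to 0.4 mL → factor 400/200 = 2
Step 4: 160 μL brought to 480 μL → factor 480/160 = 3
Overall dilution factor = 2 × 16 × 2 × 3 = 192
Final = 2.00 mg/mL / 192 = 0.01042 mg/mL = 10.4 mg/L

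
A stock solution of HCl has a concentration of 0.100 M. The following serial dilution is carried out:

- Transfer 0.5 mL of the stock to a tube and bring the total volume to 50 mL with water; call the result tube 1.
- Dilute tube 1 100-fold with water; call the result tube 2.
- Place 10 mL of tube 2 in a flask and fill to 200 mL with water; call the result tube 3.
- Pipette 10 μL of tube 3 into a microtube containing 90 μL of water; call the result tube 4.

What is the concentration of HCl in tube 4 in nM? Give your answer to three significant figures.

50.0 nM

Step 1: 0.5 mL brought to 50 mL → factor 50/0.5 = 100
Step 2: 100-fold → factor 100
Step 3: 10 mL brought to 200 mL → factor 200/10 = 20
Step 4: 10 μL + 90 μL = 100 μL total → factor 100/10 = 10
Overall dilution factor = 100 × 100 × 20 × 10 = 2 × 10^6
Final = 0.100 M / 2 × 10^6 = 5.000 × 10^-8 M = 50.0 nM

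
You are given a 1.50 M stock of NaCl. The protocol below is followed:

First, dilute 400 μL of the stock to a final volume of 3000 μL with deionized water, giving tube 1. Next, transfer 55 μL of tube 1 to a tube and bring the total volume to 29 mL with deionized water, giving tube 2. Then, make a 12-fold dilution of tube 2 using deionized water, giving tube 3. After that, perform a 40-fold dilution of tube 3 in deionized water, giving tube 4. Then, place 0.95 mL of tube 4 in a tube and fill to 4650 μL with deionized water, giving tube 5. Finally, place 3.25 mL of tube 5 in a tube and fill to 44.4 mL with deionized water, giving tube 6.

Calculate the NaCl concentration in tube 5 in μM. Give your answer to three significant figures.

Step 1: 400 μL brought to 3000 μL → factor 3000/400 = 7.5
Step 2: 55 μL brought to 29 mL → factor 29000/55 = 527.27
Step 3: 12-fold → factor 12
Step 4: 40-fold → factor 40
Step 5: 0.95 mL brought to 4650 μL → factor 4.65/0.95 = 4.8947
Dilution factor through tube 5 = 7.5 × 527.27 × 12 × 40 × 4.8947 = 9.2911 × 10^6
[tube 5] = 1.50 M / 9.2911 × 10^6 = 1.614 × 10^-7 M = 0.161 μM

0.161 μM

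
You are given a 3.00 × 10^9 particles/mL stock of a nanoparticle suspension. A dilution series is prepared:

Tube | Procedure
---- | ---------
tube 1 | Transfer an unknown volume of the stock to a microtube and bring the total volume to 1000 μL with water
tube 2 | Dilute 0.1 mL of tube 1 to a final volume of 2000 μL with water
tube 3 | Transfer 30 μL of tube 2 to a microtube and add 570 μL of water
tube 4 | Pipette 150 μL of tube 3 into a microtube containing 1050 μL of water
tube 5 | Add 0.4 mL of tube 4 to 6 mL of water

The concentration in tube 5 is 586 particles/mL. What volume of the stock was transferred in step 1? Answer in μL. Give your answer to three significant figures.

Step 1: v brought to 1000 μL → factor = 1000 μL/v
Step 2: 0.1 mL brought to 2000 μL → factor 2/0.1 = 20
Step 3: 30 μL + 570 μL = 600 μL total → factor 600/30 = 20
Step 4: 150 μL + 1050 μL = 1200 μL total → factor 1200/150 = 8
Step 5: 0.4 mL + 6 mL = 6.4 mL total → factor 6.4/0.4 = 16
Product of known-step factors = 51200
Overall factor = 3.00 × 10^9 particles/mL / (586 particles/mL) = 5.1195 × 10^6
Step-1 factor = 5.1195 × 10^6 / 51200 = 99.989
v = 1000 μL / 99.989 = 10.0 μL

10.0 μL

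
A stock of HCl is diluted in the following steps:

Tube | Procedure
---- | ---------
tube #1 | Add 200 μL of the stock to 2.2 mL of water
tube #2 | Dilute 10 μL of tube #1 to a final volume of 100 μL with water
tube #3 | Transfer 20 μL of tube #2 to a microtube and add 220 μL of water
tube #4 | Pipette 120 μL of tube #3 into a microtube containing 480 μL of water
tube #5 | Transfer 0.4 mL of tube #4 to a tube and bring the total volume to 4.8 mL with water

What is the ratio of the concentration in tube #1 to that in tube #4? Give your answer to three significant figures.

Step 1: 200 μL + 2.2 mL = 2400 μL total → factor 2400/200 = 12
Step 2: 10 μL brought to 100 μL → factor 100/10 = 10
Step 3: 20 μL + 220 μL = 240 μL total → factor 240/20 = 12
Step 4: 120 μL + 480 μL = 600 μL total → factor 600/120 = 5
Dilution factor to tube #1 = 12; to tube #4 = 7200
[tube #1]/[tube #4] = (factor to tube #4)/(factor to tube #1) = 7200/12 = 600

600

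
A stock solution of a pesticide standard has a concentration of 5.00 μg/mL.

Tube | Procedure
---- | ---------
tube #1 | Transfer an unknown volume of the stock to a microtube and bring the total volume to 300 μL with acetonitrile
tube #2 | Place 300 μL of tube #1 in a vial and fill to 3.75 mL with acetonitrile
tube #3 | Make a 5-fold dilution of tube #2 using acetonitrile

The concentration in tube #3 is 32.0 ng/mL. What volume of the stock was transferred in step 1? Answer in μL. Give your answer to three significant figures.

Step 1: v brought to 300 μL → factor = 300 μL/v
Step 2: 300 μL brought to 3.75 mL → factor 3750/300 = 12.5
Step 3: 5-fold → factor 5
Product of known-step factors = 62.5
Overall factor = 5.00 μg/mL / (32.0 ng/mL) = 156.25
Step-1 factor = 156.25 / 62.5 = 2.5
v = 300 μL / 2.5 = 120 μL

120 μL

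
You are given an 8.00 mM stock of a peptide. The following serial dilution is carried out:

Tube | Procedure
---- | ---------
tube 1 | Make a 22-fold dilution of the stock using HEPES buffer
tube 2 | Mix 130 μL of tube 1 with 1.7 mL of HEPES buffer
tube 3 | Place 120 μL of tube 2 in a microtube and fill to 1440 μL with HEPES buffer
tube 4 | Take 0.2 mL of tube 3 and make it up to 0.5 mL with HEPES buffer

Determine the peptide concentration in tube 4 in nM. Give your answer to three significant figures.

861 nM

Step 1: 22-fold → factor 22
Step 2: 130 μL + 1.7 mL = 1830 μL total → factor 1830/130 = 14.077
Step 3: 120 μL brought to 1440 μL → factor 1440/120 = 12
Step 4: 0.2 mL brought to 0.5 mL → factor 0.5/0.2 = 2.5
Overall dilution factor = 22 × 14.077 × 12 × 2.5 = 9290.8
Final = 8.00 mM / 9290.8 = 0.0008611 mM = 861 nM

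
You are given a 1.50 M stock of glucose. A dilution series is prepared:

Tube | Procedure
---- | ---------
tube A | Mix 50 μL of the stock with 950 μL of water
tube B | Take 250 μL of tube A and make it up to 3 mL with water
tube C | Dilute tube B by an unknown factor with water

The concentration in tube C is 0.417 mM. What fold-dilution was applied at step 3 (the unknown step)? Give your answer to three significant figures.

Step 1: 50 μL + 950 μL = 1000 μL total → factor 1000/50 = 20
Step 2: 250 μL brought to 3 mL → factor 3000/250 = 12
Step 3: unknown factor x
Product of known-step factors = 240
Overall factor = 1.50 M / (0.417 mM) = 3597.1
x = 3597.1 / 240 = 15.0

15.0-fold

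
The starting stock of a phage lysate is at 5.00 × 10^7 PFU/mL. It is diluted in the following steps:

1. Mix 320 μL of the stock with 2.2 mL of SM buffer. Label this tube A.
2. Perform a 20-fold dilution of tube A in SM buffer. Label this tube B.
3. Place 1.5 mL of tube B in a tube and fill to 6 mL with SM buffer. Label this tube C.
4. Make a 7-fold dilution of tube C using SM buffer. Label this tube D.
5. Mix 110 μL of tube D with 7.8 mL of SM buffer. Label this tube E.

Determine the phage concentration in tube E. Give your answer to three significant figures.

Step 1: 320 μL + 2.2 mL = 2520 μL total → factor 2520/320 = 7.875
Step 2: 20-fold → factor 20
Step 3: 1.5 mL brought to 6 mL → factor 6/1.5 = 4
Step 4: 7-fold → factor 7
Step 5: 110 μL + 7.8 mL = 7910 μL total → factor 7910/110 = 71.909
Overall dilution factor = 7.875 × 20 × 4 × 7 × 71.909 = 3.1712 × 10^5
Final = 5.00 × 10^7 PFU/mL / 3.1712 × 10^5 = 158 PFU/mL

158 PFU/mL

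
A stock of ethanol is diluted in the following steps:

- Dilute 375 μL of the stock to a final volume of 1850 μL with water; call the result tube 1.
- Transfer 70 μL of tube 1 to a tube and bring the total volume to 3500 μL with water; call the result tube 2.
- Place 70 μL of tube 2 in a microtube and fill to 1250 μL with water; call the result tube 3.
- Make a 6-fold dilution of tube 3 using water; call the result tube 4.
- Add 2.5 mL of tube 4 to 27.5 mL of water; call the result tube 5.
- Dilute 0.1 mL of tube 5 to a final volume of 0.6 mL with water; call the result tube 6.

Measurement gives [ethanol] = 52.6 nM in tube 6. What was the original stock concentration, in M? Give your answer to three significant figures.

Step 1: 375 μL brought to 1850 μL → factor 1850/375 = 4.9333
Step 2: 70 μL brought to 3500 μL → factor 3500/70 = 50
Step 3: 70 μL brought to 1250 μL → factor 1250/70 = 17.857
Step 4: 6-fold → factor 6
Step 5: 2.5 mL + 27.5 mL = 30 mL total → factor 30/2.5 = 12
Step 6: 0.1 mL brought to 0.6 mL → factor 0.6/0.1 = 6
Overall dilution factor = 4.9333 × 50 × 17.857 × 6 × 12 × 6 = 1.9029 × 10^6
Stock = 52.6 nM × 1.9029 × 10^6 = 1.001 × 10^8 nM = 0.100 M

0.100 M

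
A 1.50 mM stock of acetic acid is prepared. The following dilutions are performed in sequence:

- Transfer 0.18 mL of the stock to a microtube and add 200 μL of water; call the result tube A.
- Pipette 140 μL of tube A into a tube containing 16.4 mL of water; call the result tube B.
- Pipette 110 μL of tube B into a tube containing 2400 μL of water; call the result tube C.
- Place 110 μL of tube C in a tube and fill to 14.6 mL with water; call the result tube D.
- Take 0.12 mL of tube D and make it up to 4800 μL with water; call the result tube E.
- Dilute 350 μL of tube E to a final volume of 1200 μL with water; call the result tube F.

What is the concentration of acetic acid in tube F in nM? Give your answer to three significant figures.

0.0145 nM

Step 1: 0.18 mL + 200 μL = 0.38 mL total → factor 0.38/0.18 = 2.1111
Step 2: 140 μL + 16.4 mL = 16540 μL total → factor 16540/140 = 118.14
Step 3: 110 μL + 2400 μL = 2510 μL total → factor 2510/110 = 22.818
Step 4: 110 μL brought to 14.6 mL → factor 14600/110 = 132.73
Step 5: 0.12 mL brought to 4800 μL → factor 4.8/0.12 = 40
Step 6: 350 μL brought to 1200 μL → factor 1200/350 = 3.4286
Overall dilution factor = 2.1111 × 118.14 × 22.818 × 132.73 × 40 × 3.4286 = 1.0359 × 10^8
Final = 1.50 mM / 1.0359 × 10^8 = 1.448 × 10^-8 mM = 0.0145 nM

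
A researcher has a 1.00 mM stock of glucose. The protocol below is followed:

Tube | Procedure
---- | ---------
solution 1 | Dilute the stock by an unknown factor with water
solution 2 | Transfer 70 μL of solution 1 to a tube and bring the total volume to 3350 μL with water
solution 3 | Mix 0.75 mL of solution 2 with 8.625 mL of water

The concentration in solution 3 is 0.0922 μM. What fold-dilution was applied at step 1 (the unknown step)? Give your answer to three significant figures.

18.1-fold

Step 1: unknown factor x
Step 2: 70 μL brought to 3350 μL → factor 3350/70 = 47.857
Step 3: 0.75 mL + 8.625 mL = 9.375 mL total → factor 9.375/0.75 = 12.5
Product of known-step factors = 598.21
Overall factor = 1.00 mM / (0.0922 μM) = 10846
x = 10846 / 598.21 = 18.1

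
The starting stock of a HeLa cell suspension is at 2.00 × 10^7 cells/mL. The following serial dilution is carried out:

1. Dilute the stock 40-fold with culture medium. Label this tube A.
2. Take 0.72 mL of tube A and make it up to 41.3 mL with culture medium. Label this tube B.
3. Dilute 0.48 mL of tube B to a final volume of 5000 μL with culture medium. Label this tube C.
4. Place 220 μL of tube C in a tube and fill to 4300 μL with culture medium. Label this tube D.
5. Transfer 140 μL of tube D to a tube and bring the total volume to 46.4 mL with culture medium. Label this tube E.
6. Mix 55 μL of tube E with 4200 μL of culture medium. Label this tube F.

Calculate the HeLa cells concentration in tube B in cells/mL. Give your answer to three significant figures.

Step 1: 40-fold → factor 40
Step 2: 0.72 mL brought to 41.3 mL → factor 41.3/0.72 = 57.361
Dilution factor through tube B = 40 × 57.361 = 2294.4
[tube B] = 2.00 × 10^7 cells/mL / 2294.4 = 8.72 × 10^3 cells/mL

8.72 × 10^3 cells/mL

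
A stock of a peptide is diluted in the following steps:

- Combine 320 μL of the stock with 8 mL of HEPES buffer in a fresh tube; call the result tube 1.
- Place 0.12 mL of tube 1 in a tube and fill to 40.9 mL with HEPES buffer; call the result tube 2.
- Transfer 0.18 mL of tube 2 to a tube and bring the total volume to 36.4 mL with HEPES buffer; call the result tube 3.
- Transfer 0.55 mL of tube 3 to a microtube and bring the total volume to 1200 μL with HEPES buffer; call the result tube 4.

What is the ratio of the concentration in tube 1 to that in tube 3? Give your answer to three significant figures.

Step 1: 320 μL + 8 mL = 8320 μL total → factor 8320/320 = 26
Step 2: 0.12 mL brought to 40.9 mL → factor 40.9/0.12 = 340.83
Step 3: 0.18 mL brought to 36.4 mL → factor 36.4/0.18 = 202.22
Dilution factor to tube 1 = 26; to tube 3 = 1.792 × 10^6
[tube 1]/[tube 3] = (factor to tube 3)/(factor to tube 1) = 1.792 × 10^6/26 = 6.89 × 10^4

6.89 × 10^4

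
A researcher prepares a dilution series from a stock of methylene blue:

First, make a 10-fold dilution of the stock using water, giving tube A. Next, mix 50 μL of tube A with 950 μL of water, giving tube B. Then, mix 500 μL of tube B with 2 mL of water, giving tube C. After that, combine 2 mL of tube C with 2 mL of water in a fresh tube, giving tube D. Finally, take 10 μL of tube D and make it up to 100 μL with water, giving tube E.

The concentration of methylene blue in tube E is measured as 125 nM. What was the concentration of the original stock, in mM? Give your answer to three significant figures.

Step 1: 10-fold → factor 10
Step 2: 50 μL + 950 μL = 1000 μL total → factor 1000/50 = 20
Step 3: 500 μL + 2 mL = 2500 μL total → factor 2500/500 = 5
Step 4: 2 mL + 2 mL = 4 mL total → factor 4/2 = 2
Step 5: 10 μL brought to 100 μL → factor 100/10 = 10
Overall dilution factor = 10 × 20 × 5 × 2 × 10 = 20000
Stock = 125 nM × 20000 = 2.500 × 10^6 nM = 2.50 mM

2.50 mM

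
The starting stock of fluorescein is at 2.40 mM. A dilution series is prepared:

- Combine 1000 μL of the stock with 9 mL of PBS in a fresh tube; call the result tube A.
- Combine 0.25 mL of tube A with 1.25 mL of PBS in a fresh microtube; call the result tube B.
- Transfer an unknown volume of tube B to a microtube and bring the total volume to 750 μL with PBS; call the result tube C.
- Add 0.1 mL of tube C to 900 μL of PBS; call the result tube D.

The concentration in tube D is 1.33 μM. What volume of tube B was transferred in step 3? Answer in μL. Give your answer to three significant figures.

Step 1: 1000 μL + 9 mL = 10000 μL total → factor 10000/1000 = 10
Step 2: 0.25 mL + 1.25 mL = 1.5 mL total → factor 1.5/0.25 = 6
Step 3: v brought to 750 μL → factor = 750 μL/v
Step 4: 0.1 mL + 900 μL = 1 mL total → factor 1/0.1 = 10
Product of known-step factors = 600
Overall factor = 2.40 mM / (1.33 μM) = 1804.5
Step-3 factor = 1804.5 / 600 = 3.0075
v = 750 μL / 3.0075 = 249 μL

249 μL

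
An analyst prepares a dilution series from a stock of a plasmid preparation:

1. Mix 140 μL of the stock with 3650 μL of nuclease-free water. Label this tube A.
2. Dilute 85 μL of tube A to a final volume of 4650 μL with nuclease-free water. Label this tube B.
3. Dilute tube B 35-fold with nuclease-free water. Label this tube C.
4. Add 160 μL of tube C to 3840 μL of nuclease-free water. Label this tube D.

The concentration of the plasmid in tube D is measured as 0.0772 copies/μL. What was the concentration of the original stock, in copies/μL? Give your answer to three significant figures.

1.00 × 10^5 copies/μL

Step 1: 140 μL + 3650 μL = 3790 μL total → factor 3790/140 = 27.071
Step 2: 85 μL brought to 4650 μL → factor 4650/85 = 54.706
Step 3: 35-fold → factor 35
Step 4: 160 μL + 3840 μL = 4000 μL total → factor 4000/160 = 25
Overall dilution factor = 27.071 × 54.706 × 35 × 25 = 1.2958 × 10^6
Stock = 0.0772 copies/μL × 1.2958 × 10^6 = 1.00 × 10^5 copies/μL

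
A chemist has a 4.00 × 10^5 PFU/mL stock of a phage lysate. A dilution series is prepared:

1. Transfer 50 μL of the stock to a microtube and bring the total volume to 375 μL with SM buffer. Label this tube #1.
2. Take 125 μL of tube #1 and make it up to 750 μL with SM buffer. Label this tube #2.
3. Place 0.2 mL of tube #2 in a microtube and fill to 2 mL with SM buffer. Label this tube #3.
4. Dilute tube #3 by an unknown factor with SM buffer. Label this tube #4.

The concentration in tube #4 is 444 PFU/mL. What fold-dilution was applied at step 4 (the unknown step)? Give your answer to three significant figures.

2.00-fold

Step 1: 50 μL brought to 375 μL → factor 375/50 = 7.5
Step 2: 125 μL brought to 750 μL → factor 750/125 = 6
Step 3: 0.2 mL brought to 2 mL → factor 2/0.2 = 10
Step 4: unknown factor x
Product of known-step factors = 450
Overall factor = 4.00 × 10^5 PFU/mL / (444 PFU/mL) = 900.9
x = 900.9 / 450 = 2.00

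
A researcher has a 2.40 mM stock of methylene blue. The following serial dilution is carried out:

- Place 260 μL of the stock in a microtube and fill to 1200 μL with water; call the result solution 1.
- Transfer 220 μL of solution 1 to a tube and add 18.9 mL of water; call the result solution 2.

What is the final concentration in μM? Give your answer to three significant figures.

Step 1: 260 μL brought to 1200 μL → factor 1200/260 = 4.6154
Step 2: 220 μL + 18.9 mL = 19120 μL total → factor 19120/220 = 86.909
Overall dilution factor = 4.6154 × 86.909 = 401.12
Final = 2.40 mM / 401.12 = 0.005983 mM = 5.98 μM

5.98 μM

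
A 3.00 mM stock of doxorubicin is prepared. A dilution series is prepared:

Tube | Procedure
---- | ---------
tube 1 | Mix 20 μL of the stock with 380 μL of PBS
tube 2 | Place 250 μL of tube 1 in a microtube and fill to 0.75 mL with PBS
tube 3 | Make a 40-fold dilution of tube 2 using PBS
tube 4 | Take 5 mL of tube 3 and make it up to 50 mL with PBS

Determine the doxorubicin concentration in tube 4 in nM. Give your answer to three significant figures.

125 nM

Step 1: 20 μL + 380 μL = 400 μL total → factor 400/20 = 20
Step 2: 250 μL brought to 0.75 mL → factor 750/250 = 3
Step 3: 40-fold → factor 40
Step 4: 5 mL brought to 50 mL → factor 50/5 = 10
Overall dilution factor = 20 × 3 × 40 × 10 = 24000
Final = 3.00 mM / 24000 = 0.0001250 mM = 125 nM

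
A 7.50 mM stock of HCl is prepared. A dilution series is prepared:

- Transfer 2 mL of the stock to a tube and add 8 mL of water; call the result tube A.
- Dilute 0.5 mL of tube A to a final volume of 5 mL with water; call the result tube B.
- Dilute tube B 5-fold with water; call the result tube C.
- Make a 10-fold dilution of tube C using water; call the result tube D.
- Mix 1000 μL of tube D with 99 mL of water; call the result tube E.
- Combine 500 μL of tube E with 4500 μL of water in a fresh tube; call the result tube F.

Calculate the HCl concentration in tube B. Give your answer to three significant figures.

0.150 mM

Step 1: 2 mL + 8 mL = 10 mL total → factor 10/2 = 5
Step 2: 0.5 mL brought to 5 mL → factor 5/0.5 = 10
Dilution factor through tube B = 5 × 10 = 50
[tube B] = 7.50 mM / 50 = 0.150 mM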